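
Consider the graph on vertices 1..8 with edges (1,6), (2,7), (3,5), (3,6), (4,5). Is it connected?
No, it has 3 components: {1, 3, 4, 5, 6}, {2, 7}, {8}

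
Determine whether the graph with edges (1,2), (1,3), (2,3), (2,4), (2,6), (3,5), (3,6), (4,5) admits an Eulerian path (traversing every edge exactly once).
Yes — and in fact it has an Eulerian circuit (the graph is connected and all 6 vertices have even degree)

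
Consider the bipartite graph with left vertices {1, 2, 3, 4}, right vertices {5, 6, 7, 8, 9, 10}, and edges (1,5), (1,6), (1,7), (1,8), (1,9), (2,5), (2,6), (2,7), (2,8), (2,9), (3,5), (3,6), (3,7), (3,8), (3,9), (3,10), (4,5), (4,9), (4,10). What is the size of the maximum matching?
4 (matching: (1,9), (2,8), (3,7), (4,10); upper bound min(|L|,|R|) = min(4,6) = 4)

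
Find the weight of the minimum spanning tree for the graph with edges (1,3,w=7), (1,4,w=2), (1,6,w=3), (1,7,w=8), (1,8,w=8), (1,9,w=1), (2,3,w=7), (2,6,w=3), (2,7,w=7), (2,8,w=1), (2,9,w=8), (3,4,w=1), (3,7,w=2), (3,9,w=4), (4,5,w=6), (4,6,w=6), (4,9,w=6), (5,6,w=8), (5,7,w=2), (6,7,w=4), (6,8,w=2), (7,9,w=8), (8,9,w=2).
13 (MST edges: (1,4,w=2), (1,9,w=1), (2,8,w=1), (3,4,w=1), (3,7,w=2), (5,7,w=2), (6,8,w=2), (8,9,w=2); sum of weights 2 + 1 + 1 + 1 + 2 + 2 + 2 + 2 = 13)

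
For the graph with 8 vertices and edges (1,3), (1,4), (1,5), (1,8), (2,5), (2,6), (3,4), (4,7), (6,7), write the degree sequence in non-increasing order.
[4, 3, 2, 2, 2, 2, 2, 1] (degrees: deg(1)=4, deg(2)=2, deg(3)=2, deg(4)=3, deg(5)=2, deg(6)=2, deg(7)=2, deg(8)=1)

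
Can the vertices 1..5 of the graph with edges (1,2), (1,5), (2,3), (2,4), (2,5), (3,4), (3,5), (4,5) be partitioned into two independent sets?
No (odd cycle of length 3: 5 -> 1 -> 2 -> 5)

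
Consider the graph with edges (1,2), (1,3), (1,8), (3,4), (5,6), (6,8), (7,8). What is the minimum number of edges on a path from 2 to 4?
3 (path: 2 -> 1 -> 3 -> 4, 3 edges)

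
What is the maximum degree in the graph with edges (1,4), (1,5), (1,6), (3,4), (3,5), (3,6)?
3 (attained at vertices 1, 3)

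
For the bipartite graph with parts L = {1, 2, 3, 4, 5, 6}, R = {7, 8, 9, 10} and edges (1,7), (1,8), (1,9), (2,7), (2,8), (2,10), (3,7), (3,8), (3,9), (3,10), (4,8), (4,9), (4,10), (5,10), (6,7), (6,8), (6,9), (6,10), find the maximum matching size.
4 (matching: (1,9), (2,10), (3,8), (6,7); upper bound min(|L|,|R|) = min(6,4) = 4)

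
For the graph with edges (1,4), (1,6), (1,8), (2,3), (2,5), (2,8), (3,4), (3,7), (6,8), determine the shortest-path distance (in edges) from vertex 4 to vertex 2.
2 (path: 4 -> 3 -> 2, 2 edges)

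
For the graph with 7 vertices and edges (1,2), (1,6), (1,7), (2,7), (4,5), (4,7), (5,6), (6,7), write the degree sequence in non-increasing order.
[4, 3, 3, 2, 2, 2, 0] (degrees: deg(1)=3, deg(2)=2, deg(3)=0, deg(4)=2, deg(5)=2, deg(6)=3, deg(7)=4)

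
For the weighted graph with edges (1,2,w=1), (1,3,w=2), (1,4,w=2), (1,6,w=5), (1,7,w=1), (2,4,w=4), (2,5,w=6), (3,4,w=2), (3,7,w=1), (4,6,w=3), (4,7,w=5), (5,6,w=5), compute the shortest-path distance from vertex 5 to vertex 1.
7 (path: 5 -> 2 -> 1; weights 6 + 1 = 7)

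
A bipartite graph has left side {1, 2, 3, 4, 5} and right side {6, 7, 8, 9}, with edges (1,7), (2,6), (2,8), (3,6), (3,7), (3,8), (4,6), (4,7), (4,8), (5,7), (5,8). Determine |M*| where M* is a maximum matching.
3 (matching: (1,7), (2,8), (3,6); upper bound min(|L|,|R|) = min(5,4) = 4)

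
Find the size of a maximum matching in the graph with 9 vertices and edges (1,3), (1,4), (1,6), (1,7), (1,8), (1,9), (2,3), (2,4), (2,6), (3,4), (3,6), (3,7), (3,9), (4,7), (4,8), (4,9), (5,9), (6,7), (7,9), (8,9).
4 (matching: (1,9), (2,6), (3,7), (4,8); upper bound floor(n/2) = floor(9/2) = 4)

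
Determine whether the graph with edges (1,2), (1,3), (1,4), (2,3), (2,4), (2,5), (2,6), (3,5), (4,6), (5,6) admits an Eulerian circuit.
No (6 vertices have odd degree: {1, 2, 3, 4, 5, 6}; Eulerian circuit requires 0)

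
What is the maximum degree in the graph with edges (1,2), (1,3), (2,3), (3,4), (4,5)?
3 (attained at vertex 3)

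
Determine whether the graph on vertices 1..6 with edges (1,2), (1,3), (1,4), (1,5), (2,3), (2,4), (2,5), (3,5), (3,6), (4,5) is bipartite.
No (odd cycle of length 3: 3 -> 1 -> 2 -> 3)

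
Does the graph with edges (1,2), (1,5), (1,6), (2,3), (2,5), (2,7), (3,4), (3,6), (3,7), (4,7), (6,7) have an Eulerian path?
Yes (the graph is connected and exactly 2 vertices have odd degree: {1, 6}; any Eulerian path must start and end at those)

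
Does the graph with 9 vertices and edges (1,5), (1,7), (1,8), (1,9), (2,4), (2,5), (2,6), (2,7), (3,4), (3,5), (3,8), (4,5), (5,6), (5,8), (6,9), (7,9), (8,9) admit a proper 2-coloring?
No (odd cycle of length 3: 5 -> 1 -> 8 -> 5)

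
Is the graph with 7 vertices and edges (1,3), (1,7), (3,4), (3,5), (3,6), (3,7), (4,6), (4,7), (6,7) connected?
No, it has 2 components: {1, 3, 4, 5, 6, 7}, {2}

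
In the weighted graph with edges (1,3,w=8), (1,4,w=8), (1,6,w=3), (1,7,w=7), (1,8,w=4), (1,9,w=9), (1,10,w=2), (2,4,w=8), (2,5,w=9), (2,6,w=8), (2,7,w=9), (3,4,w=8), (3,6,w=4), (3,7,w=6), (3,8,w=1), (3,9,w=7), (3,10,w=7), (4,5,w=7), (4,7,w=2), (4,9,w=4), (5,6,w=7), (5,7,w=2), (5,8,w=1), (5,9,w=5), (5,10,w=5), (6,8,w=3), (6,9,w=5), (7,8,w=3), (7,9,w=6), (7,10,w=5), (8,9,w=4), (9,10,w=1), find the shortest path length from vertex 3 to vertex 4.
6 (path: 3 -> 8 -> 7 -> 4; weights 1 + 3 + 2 = 6)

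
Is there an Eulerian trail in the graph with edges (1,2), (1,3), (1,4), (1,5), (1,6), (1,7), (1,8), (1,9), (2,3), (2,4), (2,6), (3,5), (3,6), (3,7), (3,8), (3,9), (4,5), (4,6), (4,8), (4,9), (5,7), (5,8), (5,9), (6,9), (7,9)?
Yes (the graph is connected and exactly 2 vertices have odd degree: {3, 6}; any Eulerian path must start and end at those)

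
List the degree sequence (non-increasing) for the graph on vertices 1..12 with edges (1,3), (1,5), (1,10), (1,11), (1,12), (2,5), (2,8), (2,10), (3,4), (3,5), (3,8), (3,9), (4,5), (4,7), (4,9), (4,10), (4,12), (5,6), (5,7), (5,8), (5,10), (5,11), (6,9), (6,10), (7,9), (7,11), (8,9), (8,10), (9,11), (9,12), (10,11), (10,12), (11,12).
[9, 8, 7, 6, 6, 5, 5, 5, 5, 4, 3, 3] (degrees: deg(1)=5, deg(2)=3, deg(3)=5, deg(4)=6, deg(5)=9, deg(6)=3, deg(7)=4, deg(8)=5, deg(9)=7, deg(10)=8, deg(11)=6, deg(12)=5)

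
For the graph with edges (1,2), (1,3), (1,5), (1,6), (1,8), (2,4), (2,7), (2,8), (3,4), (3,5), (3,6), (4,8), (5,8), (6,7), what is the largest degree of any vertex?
5 (attained at vertex 1)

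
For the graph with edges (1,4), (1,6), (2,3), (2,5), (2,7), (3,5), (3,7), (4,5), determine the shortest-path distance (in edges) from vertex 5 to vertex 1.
2 (path: 5 -> 4 -> 1, 2 edges)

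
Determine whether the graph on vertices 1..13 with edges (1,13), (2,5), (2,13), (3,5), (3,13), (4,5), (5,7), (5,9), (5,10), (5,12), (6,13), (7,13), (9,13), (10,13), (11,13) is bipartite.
Yes. Partition: {1, 2, 3, 4, 6, 7, 8, 9, 10, 11, 12}, {5, 13}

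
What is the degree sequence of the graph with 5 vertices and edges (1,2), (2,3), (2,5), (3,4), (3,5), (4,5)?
[3, 3, 3, 2, 1] (degrees: deg(1)=1, deg(2)=3, deg(3)=3, deg(4)=2, deg(5)=3)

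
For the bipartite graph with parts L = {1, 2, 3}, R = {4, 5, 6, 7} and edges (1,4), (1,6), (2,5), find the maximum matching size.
2 (matching: (1,6), (2,5); upper bound min(|L|,|R|) = min(3,4) = 3)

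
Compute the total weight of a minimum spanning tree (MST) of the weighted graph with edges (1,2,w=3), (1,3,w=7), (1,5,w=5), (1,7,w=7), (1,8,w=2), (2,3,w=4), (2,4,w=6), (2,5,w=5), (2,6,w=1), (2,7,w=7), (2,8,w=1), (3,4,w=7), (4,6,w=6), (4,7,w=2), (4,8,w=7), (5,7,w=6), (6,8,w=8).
21 (MST edges: (1,5,w=5), (1,8,w=2), (2,3,w=4), (2,4,w=6), (2,6,w=1), (2,8,w=1), (4,7,w=2); sum of weights 5 + 2 + 4 + 6 + 1 + 1 + 2 = 21)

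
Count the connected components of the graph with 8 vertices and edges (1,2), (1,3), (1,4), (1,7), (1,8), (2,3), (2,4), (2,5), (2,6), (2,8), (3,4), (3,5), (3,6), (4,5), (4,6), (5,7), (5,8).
1 (components: {1, 2, 3, 4, 5, 6, 7, 8})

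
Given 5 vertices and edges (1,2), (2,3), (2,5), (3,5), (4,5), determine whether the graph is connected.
Yes (BFS from 1 visits [1, 2, 3, 5, 4] — all 5 vertices reached)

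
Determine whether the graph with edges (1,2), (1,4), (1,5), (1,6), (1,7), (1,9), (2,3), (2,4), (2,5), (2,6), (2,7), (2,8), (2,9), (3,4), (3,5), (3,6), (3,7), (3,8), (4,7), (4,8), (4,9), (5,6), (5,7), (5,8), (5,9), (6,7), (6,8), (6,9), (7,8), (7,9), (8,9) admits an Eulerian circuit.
No (4 vertices have odd degree: {5, 6, 8, 9}; Eulerian circuit requires 0)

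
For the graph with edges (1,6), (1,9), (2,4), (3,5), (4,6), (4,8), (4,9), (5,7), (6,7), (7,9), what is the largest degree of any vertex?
4 (attained at vertex 4)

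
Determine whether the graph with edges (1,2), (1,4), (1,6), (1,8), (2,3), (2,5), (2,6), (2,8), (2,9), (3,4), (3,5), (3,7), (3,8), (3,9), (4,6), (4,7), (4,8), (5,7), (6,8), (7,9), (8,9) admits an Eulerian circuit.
No (2 vertices have odd degree: {4, 5}; Eulerian circuit requires 0)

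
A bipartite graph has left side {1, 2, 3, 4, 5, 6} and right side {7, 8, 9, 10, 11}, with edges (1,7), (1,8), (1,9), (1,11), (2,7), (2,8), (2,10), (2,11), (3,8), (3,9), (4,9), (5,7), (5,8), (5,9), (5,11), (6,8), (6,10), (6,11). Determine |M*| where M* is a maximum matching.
5 (matching: (1,11), (2,10), (3,9), (5,7), (6,8); upper bound min(|L|,|R|) = min(6,5) = 5)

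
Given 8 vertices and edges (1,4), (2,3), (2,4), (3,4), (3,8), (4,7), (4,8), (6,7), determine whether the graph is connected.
No, it has 2 components: {1, 2, 3, 4, 6, 7, 8}, {5}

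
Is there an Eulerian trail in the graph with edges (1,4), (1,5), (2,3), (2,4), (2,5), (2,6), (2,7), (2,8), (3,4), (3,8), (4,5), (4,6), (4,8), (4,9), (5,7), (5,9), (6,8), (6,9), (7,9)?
No (4 vertices have odd degree: {3, 4, 5, 7}; Eulerian path requires 0 or 2)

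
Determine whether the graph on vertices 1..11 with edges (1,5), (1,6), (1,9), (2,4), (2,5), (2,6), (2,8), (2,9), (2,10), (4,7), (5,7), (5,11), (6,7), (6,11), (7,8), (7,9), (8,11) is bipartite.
Yes. Partition: {1, 2, 3, 7, 11}, {4, 5, 6, 8, 9, 10}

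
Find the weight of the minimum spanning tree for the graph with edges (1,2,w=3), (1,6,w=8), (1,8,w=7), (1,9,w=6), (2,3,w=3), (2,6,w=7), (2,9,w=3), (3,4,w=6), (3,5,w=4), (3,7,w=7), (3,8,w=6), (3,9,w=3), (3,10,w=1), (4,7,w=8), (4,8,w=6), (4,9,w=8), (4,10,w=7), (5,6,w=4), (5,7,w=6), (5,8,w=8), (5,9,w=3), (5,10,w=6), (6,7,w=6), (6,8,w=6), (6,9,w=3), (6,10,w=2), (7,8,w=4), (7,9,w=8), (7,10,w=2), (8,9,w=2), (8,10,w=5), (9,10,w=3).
25 (MST edges: (1,2,w=3), (2,3,w=3), (2,9,w=3), (3,4,w=6), (3,10,w=1), (5,9,w=3), (6,10,w=2), (7,10,w=2), (8,9,w=2); sum of weights 3 + 3 + 3 + 6 + 1 + 3 + 2 + 2 + 2 = 25)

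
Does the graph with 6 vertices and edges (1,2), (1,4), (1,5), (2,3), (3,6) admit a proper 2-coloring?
Yes. Partition: {1, 3}, {2, 4, 5, 6}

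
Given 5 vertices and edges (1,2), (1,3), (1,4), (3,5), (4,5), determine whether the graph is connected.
Yes (BFS from 1 visits [1, 2, 3, 4, 5] — all 5 vertices reached)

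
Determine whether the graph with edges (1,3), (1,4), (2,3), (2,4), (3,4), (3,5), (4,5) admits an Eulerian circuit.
Yes (the graph is connected and all 5 vertices have even degree)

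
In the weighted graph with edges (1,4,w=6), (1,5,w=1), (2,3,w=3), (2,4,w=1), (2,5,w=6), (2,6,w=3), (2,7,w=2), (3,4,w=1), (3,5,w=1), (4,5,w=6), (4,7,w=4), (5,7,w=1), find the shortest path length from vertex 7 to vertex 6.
5 (path: 7 -> 2 -> 6; weights 2 + 3 = 5)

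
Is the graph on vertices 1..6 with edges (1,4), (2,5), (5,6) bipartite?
Yes. Partition: {1, 2, 3, 6}, {4, 5}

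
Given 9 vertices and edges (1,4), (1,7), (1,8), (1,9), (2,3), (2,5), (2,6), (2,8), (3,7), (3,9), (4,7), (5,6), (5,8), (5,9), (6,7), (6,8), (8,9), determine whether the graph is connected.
Yes (BFS from 1 visits [1, 4, 7, 8, 9, 3, 6, 2, 5] — all 9 vertices reached)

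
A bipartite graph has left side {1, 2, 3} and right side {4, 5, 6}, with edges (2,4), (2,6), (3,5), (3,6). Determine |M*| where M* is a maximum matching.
2 (matching: (2,6), (3,5); upper bound min(|L|,|R|) = min(3,3) = 3)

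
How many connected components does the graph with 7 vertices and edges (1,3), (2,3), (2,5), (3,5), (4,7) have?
3 (components: {1, 2, 3, 5}, {4, 7}, {6})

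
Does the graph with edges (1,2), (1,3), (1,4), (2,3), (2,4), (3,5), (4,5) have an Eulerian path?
No (4 vertices have odd degree: {1, 2, 3, 4}; Eulerian path requires 0 or 2)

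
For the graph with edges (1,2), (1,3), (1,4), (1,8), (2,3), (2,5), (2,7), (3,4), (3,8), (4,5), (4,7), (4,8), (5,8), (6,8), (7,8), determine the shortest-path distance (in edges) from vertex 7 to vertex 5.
2 (path: 7 -> 4 -> 5, 2 edges)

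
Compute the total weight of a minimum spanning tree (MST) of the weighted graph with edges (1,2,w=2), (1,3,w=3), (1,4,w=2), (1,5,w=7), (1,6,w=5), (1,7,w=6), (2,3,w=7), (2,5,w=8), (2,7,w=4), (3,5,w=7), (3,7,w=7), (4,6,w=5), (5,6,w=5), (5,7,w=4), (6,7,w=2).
17 (MST edges: (1,2,w=2), (1,3,w=3), (1,4,w=2), (2,7,w=4), (5,7,w=4), (6,7,w=2); sum of weights 2 + 3 + 2 + 4 + 4 + 2 = 17)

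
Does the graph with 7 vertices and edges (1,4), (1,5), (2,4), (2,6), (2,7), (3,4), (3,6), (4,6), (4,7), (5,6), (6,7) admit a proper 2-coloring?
No (odd cycle of length 5: 6 -> 5 -> 1 -> 4 -> 7 -> 6)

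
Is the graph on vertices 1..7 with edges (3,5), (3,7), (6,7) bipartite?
Yes. Partition: {1, 2, 3, 4, 6}, {5, 7}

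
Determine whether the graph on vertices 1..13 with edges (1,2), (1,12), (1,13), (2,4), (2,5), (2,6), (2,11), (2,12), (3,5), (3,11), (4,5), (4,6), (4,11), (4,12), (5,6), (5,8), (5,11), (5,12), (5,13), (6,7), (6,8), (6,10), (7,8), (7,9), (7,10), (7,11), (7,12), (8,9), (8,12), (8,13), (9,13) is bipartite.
No (odd cycle of length 3: 2 -> 1 -> 12 -> 2)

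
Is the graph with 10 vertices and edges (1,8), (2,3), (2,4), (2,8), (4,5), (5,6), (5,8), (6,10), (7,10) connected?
No, it has 2 components: {1, 2, 3, 4, 5, 6, 7, 8, 10}, {9}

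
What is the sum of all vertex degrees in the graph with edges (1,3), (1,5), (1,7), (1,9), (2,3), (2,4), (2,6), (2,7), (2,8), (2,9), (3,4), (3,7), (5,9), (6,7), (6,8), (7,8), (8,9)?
34 (handshake: sum of degrees = 2|E| = 2 x 17 = 34)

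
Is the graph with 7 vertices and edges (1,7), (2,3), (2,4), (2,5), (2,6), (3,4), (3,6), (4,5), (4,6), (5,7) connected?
Yes (BFS from 1 visits [1, 7, 5, 2, 4, 3, 6] — all 7 vertices reached)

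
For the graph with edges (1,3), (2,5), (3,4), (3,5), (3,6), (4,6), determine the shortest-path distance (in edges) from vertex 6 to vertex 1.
2 (path: 6 -> 3 -> 1, 2 edges)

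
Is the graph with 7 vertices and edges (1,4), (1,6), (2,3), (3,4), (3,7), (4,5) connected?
Yes (BFS from 1 visits [1, 4, 6, 3, 5, 2, 7] — all 7 vertices reached)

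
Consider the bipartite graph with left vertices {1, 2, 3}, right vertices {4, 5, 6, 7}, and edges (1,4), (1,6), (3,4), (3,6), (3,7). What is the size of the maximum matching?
2 (matching: (1,6), (3,7); upper bound min(|L|,|R|) = min(3,4) = 3)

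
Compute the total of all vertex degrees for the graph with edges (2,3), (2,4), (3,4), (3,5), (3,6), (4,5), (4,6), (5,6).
16 (handshake: sum of degrees = 2|E| = 2 x 8 = 16)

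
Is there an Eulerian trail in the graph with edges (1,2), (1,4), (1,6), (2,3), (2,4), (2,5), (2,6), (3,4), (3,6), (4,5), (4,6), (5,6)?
No (6 vertices have odd degree: {1, 2, 3, 4, 5, 6}; Eulerian path requires 0 or 2)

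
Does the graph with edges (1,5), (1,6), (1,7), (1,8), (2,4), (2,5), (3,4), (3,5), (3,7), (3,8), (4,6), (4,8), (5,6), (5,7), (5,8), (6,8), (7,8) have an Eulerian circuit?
Yes (the graph is connected and all 8 vertices have even degree)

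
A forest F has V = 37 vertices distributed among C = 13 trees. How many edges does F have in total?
24 (Each of the 13 component trees on V_i vertices has V_i - 1 edges; summing gives V - C = 37 - 13 = 24)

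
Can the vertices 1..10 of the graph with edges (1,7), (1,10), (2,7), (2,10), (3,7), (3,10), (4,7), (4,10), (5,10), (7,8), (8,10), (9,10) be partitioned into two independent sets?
Yes. Partition: {1, 2, 3, 4, 5, 6, 8, 9}, {7, 10}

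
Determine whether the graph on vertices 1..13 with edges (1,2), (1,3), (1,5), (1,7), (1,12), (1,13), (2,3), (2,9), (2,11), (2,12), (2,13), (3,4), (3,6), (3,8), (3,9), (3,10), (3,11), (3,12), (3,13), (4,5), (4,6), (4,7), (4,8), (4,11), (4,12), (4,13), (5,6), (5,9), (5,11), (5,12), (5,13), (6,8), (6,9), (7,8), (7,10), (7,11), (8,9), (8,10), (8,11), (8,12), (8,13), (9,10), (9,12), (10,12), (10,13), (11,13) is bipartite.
No (odd cycle of length 3: 3 -> 1 -> 13 -> 3)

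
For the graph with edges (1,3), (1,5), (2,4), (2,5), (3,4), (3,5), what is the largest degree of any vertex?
3 (attained at vertices 3, 5)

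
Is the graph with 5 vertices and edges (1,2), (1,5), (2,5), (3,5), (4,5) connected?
Yes (BFS from 1 visits [1, 2, 5, 3, 4] — all 5 vertices reached)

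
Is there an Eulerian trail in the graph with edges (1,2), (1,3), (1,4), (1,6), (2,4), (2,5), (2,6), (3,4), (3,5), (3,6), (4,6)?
Yes — and in fact it has an Eulerian circuit (the graph is connected and all 6 vertices have even degree)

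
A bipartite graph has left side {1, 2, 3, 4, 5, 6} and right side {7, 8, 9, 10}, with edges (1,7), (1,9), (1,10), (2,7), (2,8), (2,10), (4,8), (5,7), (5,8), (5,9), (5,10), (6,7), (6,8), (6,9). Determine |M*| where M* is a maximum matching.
4 (matching: (1,10), (2,8), (5,9), (6,7); upper bound min(|L|,|R|) = min(6,4) = 4)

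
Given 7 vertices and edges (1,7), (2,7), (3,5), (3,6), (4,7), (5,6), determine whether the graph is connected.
No, it has 2 components: {1, 2, 4, 7}, {3, 5, 6}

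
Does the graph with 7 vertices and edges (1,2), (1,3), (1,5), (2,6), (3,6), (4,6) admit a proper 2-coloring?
Yes. Partition: {1, 6, 7}, {2, 3, 4, 5}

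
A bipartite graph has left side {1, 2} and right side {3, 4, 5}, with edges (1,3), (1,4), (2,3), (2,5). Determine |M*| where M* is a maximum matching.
2 (matching: (1,4), (2,5); upper bound min(|L|,|R|) = min(2,3) = 2)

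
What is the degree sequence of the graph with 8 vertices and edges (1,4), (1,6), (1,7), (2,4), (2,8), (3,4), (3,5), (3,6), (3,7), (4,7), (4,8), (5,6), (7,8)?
[5, 4, 4, 3, 3, 3, 2, 2] (degrees: deg(1)=3, deg(2)=2, deg(3)=4, deg(4)=5, deg(5)=2, deg(6)=3, deg(7)=4, deg(8)=3)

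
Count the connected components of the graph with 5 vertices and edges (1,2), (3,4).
3 (components: {1, 2}, {3, 4}, {5})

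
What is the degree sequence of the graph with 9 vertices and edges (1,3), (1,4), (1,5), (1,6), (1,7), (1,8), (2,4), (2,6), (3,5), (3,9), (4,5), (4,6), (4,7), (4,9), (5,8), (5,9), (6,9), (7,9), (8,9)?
[6, 6, 6, 5, 4, 3, 3, 3, 2] (degrees: deg(1)=6, deg(2)=2, deg(3)=3, deg(4)=6, deg(5)=5, deg(6)=4, deg(7)=3, deg(8)=3, deg(9)=6)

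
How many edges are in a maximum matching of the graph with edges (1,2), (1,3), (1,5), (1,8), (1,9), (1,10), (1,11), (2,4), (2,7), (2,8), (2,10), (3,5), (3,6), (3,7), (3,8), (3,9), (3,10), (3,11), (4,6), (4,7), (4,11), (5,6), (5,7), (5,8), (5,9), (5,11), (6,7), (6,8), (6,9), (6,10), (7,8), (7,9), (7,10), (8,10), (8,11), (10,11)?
5 (matching: (1,9), (3,5), (4,6), (7,8), (10,11); upper bound floor(n/2) = floor(11/2) = 5)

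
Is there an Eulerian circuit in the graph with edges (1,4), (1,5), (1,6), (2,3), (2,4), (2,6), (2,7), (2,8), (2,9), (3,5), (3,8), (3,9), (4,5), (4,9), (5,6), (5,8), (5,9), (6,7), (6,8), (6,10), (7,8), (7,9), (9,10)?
No (2 vertices have odd degree: {1, 8}; Eulerian circuit requires 0)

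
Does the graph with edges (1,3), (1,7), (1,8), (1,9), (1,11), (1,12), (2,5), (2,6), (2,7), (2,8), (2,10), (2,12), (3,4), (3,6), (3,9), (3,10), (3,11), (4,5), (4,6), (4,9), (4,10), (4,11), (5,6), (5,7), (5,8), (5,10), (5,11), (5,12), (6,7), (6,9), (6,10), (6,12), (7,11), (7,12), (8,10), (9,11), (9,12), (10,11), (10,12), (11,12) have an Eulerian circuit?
Yes (the graph is connected and all 12 vertices have even degree)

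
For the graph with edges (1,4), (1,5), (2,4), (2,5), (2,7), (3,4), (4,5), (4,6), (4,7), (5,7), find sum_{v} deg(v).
20 (handshake: sum of degrees = 2|E| = 2 x 10 = 20)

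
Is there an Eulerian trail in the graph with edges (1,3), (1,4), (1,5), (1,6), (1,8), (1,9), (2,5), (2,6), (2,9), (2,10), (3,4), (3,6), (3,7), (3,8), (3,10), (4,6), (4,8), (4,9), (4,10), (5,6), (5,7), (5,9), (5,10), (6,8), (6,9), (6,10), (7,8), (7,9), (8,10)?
Yes — and in fact it has an Eulerian circuit (the graph is connected and all 10 vertices have even degree)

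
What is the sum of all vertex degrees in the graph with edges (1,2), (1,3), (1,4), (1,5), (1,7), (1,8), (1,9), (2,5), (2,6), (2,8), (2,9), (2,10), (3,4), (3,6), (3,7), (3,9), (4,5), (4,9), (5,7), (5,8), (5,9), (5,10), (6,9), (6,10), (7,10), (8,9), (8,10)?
54 (handshake: sum of degrees = 2|E| = 2 x 27 = 54)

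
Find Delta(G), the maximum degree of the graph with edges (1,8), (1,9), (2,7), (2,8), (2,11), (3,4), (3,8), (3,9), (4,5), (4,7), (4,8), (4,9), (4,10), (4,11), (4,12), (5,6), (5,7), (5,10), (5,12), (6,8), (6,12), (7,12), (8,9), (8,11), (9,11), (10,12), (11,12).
8 (attained at vertex 4)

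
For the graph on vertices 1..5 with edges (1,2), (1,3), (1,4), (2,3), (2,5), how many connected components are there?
1 (components: {1, 2, 3, 4, 5})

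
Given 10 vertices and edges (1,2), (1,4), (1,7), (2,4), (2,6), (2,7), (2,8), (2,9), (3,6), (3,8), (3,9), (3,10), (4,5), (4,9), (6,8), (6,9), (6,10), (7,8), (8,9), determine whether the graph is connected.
Yes (BFS from 1 visits [1, 2, 4, 7, 6, 8, 9, 5, 3, 10] — all 10 vertices reached)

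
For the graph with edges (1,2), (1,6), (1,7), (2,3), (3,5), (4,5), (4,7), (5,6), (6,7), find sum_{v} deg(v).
18 (handshake: sum of degrees = 2|E| = 2 x 9 = 18)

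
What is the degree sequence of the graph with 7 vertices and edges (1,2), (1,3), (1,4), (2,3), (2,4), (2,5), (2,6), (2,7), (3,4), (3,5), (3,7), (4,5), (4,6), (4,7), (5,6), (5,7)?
[6, 6, 5, 5, 4, 3, 3] (degrees: deg(1)=3, deg(2)=6, deg(3)=5, deg(4)=6, deg(5)=5, deg(6)=3, deg(7)=4)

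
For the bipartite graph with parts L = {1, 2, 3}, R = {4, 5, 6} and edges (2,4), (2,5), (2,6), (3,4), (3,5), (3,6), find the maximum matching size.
2 (matching: (2,6), (3,5); upper bound min(|L|,|R|) = min(3,3) = 3)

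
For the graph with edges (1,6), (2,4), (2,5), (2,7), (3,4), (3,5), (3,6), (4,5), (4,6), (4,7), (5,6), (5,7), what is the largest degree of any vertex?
5 (attained at vertices 4, 5)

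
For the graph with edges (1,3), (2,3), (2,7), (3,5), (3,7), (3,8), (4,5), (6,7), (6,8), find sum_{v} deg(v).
18 (handshake: sum of degrees = 2|E| = 2 x 9 = 18)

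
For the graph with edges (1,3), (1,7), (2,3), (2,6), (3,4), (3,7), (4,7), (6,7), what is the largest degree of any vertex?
4 (attained at vertices 3, 7)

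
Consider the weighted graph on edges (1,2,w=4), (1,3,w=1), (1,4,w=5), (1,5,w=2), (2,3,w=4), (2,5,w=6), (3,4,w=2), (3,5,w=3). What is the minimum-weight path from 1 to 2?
4 (path: 1 -> 2; weights 4 = 4)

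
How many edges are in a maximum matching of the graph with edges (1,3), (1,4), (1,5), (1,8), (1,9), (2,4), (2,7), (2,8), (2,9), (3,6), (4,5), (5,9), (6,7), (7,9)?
4 (matching: (1,8), (2,9), (4,5), (6,7); upper bound floor(n/2) = floor(9/2) = 4)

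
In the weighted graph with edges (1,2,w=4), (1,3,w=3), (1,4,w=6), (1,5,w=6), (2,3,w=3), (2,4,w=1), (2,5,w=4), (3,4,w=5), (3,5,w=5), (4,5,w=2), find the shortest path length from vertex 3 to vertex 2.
3 (path: 3 -> 2; weights 3 = 3)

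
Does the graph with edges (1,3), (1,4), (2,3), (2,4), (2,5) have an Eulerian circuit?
No (2 vertices have odd degree: {2, 5}; Eulerian circuit requires 0)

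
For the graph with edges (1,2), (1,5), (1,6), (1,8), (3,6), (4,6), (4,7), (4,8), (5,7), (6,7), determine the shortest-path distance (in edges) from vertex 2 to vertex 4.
3 (path: 2 -> 1 -> 8 -> 4, 3 edges)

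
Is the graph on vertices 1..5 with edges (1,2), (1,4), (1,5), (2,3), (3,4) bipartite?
Yes. Partition: {1, 3}, {2, 4, 5}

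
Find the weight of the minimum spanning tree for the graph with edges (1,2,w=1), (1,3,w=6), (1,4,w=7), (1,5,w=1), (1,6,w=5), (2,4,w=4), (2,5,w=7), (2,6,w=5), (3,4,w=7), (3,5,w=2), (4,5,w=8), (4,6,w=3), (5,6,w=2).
9 (MST edges: (1,2,w=1), (1,5,w=1), (3,5,w=2), (4,6,w=3), (5,6,w=2); sum of weights 1 + 1 + 2 + 3 + 2 = 9)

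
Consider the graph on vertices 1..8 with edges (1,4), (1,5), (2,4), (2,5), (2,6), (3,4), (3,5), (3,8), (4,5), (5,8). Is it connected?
No, it has 2 components: {1, 2, 3, 4, 5, 6, 8}, {7}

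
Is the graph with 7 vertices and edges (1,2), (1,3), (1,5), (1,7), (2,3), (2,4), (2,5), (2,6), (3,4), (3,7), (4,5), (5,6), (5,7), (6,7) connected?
Yes (BFS from 1 visits [1, 2, 3, 5, 7, 4, 6] — all 7 vertices reached)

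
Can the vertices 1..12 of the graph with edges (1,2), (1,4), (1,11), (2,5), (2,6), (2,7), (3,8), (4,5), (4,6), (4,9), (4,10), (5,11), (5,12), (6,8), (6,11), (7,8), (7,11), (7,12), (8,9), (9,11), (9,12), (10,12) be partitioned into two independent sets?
Yes. Partition: {1, 3, 5, 6, 7, 9, 10}, {2, 4, 8, 11, 12}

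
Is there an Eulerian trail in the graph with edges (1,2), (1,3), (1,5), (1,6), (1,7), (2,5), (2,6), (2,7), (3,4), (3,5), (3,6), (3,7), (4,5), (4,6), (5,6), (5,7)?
No (4 vertices have odd degree: {1, 3, 4, 6}; Eulerian path requires 0 or 2)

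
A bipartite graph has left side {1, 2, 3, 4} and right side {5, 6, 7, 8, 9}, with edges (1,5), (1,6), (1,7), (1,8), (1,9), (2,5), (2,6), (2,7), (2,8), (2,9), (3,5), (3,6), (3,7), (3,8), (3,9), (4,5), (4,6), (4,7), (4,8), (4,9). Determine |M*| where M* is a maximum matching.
4 (matching: (1,9), (2,8), (3,7), (4,6); upper bound min(|L|,|R|) = min(4,5) = 4)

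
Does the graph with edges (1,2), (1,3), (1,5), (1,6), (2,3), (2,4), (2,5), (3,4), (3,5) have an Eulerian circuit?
No (2 vertices have odd degree: {5, 6}; Eulerian circuit requires 0)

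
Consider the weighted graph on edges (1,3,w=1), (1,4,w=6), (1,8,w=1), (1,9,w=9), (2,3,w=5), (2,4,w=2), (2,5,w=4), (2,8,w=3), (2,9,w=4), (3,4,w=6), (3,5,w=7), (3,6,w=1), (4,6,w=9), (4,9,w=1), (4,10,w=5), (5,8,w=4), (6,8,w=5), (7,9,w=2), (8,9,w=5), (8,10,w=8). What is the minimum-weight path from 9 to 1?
6 (path: 9 -> 8 -> 1; weights 5 + 1 = 6)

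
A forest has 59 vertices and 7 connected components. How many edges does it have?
52 (Each of the 7 component trees on V_i vertices has V_i - 1 edges; summing gives V - C = 59 - 7 = 52)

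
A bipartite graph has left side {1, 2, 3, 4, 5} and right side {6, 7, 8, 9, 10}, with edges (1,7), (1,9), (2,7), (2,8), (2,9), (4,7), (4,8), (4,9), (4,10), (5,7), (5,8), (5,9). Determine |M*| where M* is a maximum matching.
4 (matching: (1,9), (2,8), (4,10), (5,7); upper bound min(|L|,|R|) = min(5,5) = 5)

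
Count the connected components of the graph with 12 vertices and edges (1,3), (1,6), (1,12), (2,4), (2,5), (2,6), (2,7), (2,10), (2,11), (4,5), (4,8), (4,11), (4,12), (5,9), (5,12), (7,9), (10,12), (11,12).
1 (components: {1, 2, 3, 4, 5, 6, 7, 8, 9, 10, 11, 12})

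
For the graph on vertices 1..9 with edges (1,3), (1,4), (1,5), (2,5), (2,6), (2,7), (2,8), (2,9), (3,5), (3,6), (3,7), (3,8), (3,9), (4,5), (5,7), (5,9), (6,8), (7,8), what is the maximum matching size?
4 (matching: (1,4), (2,6), (5,9), (7,8); upper bound floor(n/2) = floor(9/2) = 4)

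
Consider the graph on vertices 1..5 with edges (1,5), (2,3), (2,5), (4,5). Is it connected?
Yes (BFS from 1 visits [1, 5, 2, 4, 3] — all 5 vertices reached)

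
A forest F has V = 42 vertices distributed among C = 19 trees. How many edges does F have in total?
23 (Each of the 19 component trees on V_i vertices has V_i - 1 edges; summing gives V - C = 42 - 19 = 23)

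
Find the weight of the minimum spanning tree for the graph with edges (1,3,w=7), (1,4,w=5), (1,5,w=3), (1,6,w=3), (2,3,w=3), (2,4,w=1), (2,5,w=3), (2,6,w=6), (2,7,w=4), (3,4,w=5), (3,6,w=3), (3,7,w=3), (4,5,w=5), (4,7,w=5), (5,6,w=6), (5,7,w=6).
16 (MST edges: (1,5,w=3), (1,6,w=3), (2,3,w=3), (2,4,w=1), (2,5,w=3), (3,7,w=3); sum of weights 3 + 3 + 3 + 1 + 3 + 3 = 16)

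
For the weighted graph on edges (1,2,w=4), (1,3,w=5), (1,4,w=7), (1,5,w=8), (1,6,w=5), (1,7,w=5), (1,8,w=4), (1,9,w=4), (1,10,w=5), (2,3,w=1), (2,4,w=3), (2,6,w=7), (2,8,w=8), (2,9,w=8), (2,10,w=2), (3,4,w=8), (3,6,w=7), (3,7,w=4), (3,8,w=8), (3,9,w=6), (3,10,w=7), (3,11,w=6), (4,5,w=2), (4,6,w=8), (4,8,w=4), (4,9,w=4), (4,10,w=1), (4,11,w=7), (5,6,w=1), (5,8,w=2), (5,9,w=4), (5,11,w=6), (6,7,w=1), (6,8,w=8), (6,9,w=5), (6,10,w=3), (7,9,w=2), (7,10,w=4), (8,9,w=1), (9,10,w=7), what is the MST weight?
21 (MST edges: (1,2,w=4), (2,3,w=1), (2,10,w=2), (3,11,w=6), (4,5,w=2), (4,10,w=1), (5,6,w=1), (5,8,w=2), (6,7,w=1), (8,9,w=1); sum of weights 4 + 1 + 2 + 6 + 2 + 1 + 1 + 2 + 1 + 1 = 21)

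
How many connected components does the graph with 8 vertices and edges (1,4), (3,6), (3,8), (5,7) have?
4 (components: {1, 4}, {2}, {3, 6, 8}, {5, 7})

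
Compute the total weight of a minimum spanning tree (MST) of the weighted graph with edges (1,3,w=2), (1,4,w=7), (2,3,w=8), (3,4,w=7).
17 (MST edges: (1,3,w=2), (1,4,w=7), (2,3,w=8); sum of weights 2 + 7 + 8 = 17)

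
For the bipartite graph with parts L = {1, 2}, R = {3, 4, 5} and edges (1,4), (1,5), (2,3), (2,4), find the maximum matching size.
2 (matching: (1,5), (2,4); upper bound min(|L|,|R|) = min(2,3) = 2)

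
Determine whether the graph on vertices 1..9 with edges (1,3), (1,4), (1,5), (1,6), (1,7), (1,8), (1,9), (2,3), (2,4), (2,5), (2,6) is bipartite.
Yes. Partition: {1, 2}, {3, 4, 5, 6, 7, 8, 9}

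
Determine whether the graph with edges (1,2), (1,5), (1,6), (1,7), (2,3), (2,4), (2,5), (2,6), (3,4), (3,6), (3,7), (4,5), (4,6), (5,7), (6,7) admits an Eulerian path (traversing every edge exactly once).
Yes (the graph is connected and exactly 2 vertices have odd degree: {2, 6}; any Eulerian path must start and end at those)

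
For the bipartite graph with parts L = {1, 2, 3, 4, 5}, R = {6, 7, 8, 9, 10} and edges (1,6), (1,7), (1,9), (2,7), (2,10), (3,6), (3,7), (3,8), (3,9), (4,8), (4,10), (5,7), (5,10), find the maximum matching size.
5 (matching: (1,9), (2,10), (3,6), (4,8), (5,7); upper bound min(|L|,|R|) = min(5,5) = 5)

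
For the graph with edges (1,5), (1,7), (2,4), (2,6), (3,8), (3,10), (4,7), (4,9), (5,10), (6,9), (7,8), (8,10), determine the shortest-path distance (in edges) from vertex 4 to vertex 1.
2 (path: 4 -> 7 -> 1, 2 edges)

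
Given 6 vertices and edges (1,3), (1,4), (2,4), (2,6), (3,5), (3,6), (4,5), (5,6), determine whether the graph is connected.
Yes (BFS from 1 visits [1, 3, 4, 5, 6, 2] — all 6 vertices reached)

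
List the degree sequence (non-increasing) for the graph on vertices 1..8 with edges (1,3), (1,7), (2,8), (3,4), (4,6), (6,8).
[2, 2, 2, 2, 2, 1, 1, 0] (degrees: deg(1)=2, deg(2)=1, deg(3)=2, deg(4)=2, deg(5)=0, deg(6)=2, deg(7)=1, deg(8)=2)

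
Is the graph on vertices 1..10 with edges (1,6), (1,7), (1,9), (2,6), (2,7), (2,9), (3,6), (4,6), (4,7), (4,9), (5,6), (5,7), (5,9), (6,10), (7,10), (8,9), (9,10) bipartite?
Yes. Partition: {1, 2, 3, 4, 5, 8, 10}, {6, 7, 9}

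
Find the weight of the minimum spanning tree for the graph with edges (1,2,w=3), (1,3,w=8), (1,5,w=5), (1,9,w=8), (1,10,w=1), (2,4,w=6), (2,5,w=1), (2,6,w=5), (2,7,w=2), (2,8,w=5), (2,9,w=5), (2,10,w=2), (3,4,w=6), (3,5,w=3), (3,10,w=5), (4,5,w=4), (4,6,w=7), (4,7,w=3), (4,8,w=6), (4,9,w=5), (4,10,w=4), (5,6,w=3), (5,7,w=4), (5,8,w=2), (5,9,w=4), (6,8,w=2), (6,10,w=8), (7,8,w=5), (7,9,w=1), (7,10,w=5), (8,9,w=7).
17 (MST edges: (1,10,w=1), (2,5,w=1), (2,7,w=2), (2,10,w=2), (3,5,w=3), (4,7,w=3), (5,8,w=2), (6,8,w=2), (7,9,w=1); sum of weights 1 + 1 + 2 + 2 + 3 + 3 + 2 + 2 + 1 = 17)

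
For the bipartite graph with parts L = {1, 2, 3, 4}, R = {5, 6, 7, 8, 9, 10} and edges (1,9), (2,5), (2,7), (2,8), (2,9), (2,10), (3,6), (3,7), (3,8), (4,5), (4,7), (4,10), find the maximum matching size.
4 (matching: (1,9), (2,10), (3,8), (4,7); upper bound min(|L|,|R|) = min(4,6) = 4)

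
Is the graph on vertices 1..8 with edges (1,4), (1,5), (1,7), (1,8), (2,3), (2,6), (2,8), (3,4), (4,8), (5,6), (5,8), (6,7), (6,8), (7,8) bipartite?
No (odd cycle of length 3: 4 -> 1 -> 8 -> 4)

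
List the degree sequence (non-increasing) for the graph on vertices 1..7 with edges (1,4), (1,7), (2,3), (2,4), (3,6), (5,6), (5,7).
[2, 2, 2, 2, 2, 2, 2] (degrees: deg(1)=2, deg(2)=2, deg(3)=2, deg(4)=2, deg(5)=2, deg(6)=2, deg(7)=2)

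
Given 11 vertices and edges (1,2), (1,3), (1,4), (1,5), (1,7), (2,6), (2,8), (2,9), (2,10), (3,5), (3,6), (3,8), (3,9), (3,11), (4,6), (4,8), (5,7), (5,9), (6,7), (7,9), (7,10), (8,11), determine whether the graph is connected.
Yes (BFS from 1 visits [1, 2, 3, 4, 5, 7, 6, 8, 9, 10, 11] — all 11 vertices reached)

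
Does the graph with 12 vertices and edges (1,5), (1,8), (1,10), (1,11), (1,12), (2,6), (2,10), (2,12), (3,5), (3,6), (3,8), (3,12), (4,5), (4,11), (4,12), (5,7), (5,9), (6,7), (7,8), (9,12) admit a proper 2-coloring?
Yes. Partition: {1, 2, 3, 4, 7, 9}, {5, 6, 8, 10, 11, 12}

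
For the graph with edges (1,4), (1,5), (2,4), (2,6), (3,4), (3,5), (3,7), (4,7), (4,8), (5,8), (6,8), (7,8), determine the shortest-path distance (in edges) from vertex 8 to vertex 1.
2 (path: 8 -> 4 -> 1, 2 edges)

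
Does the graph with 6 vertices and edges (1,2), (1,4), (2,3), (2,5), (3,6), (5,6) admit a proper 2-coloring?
Yes. Partition: {1, 3, 5}, {2, 4, 6}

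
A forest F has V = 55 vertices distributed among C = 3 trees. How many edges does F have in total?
52 (Each of the 3 component trees on V_i vertices has V_i - 1 edges; summing gives V - C = 55 - 3 = 52)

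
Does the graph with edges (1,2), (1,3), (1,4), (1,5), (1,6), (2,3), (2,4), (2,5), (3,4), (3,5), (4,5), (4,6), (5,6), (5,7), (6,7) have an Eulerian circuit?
No (2 vertices have odd degree: {1, 4}; Eulerian circuit requires 0)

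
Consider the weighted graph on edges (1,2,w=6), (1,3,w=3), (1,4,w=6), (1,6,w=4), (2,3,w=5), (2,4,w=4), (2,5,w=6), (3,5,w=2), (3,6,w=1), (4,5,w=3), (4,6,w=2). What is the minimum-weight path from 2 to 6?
6 (path: 2 -> 4 -> 6; weights 4 + 2 = 6)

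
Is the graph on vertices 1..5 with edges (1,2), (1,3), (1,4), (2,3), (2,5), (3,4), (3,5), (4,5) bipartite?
No (odd cycle of length 3: 4 -> 1 -> 3 -> 4)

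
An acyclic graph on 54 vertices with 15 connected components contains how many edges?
39 (Each of the 15 component trees on V_i vertices has V_i - 1 edges; summing gives V - C = 54 - 15 = 39)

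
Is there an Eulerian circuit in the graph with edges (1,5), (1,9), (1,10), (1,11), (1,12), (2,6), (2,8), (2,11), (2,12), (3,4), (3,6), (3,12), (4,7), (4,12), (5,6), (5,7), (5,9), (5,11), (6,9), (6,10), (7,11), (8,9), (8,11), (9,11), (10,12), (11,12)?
No (10 vertices have odd degree: {1, 3, 4, 5, 6, 7, 8, 9, 10, 11}; Eulerian circuit requires 0)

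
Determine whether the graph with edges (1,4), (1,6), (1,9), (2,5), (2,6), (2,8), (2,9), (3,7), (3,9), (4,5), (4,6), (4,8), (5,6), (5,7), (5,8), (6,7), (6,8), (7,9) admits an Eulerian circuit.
No (2 vertices have odd degree: {1, 5}; Eulerian circuit requires 0)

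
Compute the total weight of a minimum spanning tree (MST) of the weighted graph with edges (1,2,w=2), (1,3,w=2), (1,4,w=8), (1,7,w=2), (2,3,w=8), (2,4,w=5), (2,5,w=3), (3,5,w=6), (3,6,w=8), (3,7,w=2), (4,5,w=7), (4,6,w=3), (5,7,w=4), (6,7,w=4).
16 (MST edges: (1,2,w=2), (1,3,w=2), (1,7,w=2), (2,5,w=3), (4,6,w=3), (6,7,w=4); sum of weights 2 + 2 + 2 + 3 + 3 + 4 = 16)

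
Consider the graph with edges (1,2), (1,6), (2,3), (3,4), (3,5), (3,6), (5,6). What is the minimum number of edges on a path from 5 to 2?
2 (path: 5 -> 3 -> 2, 2 edges)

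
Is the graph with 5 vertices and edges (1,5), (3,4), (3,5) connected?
No, it has 2 components: {1, 3, 4, 5}, {2}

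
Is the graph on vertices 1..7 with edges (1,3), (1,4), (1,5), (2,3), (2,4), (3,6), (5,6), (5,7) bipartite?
Yes. Partition: {1, 2, 6, 7}, {3, 4, 5}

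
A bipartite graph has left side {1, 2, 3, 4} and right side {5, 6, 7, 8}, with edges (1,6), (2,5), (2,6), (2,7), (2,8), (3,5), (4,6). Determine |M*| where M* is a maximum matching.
3 (matching: (1,6), (2,8), (3,5); upper bound min(|L|,|R|) = min(4,4) = 4)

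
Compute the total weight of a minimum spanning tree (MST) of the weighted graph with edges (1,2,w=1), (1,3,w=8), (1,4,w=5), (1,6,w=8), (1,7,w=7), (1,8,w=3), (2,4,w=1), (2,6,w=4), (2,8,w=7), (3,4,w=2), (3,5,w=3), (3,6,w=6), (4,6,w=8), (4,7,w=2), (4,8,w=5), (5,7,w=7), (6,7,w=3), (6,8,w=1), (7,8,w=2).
12 (MST edges: (1,2,w=1), (2,4,w=1), (3,4,w=2), (3,5,w=3), (4,7,w=2), (6,8,w=1), (7,8,w=2); sum of weights 1 + 1 + 2 + 3 + 2 + 1 + 2 = 12)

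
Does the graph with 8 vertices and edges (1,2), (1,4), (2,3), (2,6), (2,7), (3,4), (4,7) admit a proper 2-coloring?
Yes. Partition: {1, 3, 5, 6, 7, 8}, {2, 4}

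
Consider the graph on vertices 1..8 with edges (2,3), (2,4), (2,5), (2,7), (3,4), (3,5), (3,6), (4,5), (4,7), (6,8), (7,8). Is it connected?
No, it has 2 components: {1}, {2, 3, 4, 5, 6, 7, 8}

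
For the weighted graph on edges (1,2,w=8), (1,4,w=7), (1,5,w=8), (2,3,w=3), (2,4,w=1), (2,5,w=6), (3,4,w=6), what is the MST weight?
17 (MST edges: (1,4,w=7), (2,3,w=3), (2,4,w=1), (2,5,w=6); sum of weights 7 + 3 + 1 + 6 = 17)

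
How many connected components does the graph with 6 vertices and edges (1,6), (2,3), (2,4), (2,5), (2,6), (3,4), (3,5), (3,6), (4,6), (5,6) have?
1 (components: {1, 2, 3, 4, 5, 6})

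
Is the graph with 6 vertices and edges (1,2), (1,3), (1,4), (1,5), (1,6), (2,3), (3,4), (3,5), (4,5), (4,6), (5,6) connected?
Yes (BFS from 1 visits [1, 2, 3, 4, 5, 6] — all 6 vertices reached)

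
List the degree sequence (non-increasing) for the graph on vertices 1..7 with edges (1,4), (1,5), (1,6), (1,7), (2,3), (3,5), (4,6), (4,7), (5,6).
[4, 3, 3, 3, 2, 2, 1] (degrees: deg(1)=4, deg(2)=1, deg(3)=2, deg(4)=3, deg(5)=3, deg(6)=3, deg(7)=2)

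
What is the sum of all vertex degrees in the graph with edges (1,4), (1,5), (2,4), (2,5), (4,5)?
10 (handshake: sum of degrees = 2|E| = 2 x 5 = 10)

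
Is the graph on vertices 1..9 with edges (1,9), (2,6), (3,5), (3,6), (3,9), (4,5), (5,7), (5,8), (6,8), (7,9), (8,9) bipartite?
Yes. Partition: {1, 2, 3, 4, 7, 8}, {5, 6, 9}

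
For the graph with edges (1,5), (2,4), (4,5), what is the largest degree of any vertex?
2 (attained at vertices 4, 5)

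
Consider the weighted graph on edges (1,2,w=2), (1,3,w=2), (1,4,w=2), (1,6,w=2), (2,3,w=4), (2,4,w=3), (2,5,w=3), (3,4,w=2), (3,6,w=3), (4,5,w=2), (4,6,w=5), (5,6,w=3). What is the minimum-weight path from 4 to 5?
2 (path: 4 -> 5; weights 2 = 2)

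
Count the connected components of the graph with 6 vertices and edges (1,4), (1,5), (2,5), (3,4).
2 (components: {1, 2, 3, 4, 5}, {6})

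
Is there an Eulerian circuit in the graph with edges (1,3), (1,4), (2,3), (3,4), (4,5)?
No (4 vertices have odd degree: {2, 3, 4, 5}; Eulerian circuit requires 0)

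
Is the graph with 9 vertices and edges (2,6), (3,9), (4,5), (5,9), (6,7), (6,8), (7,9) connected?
No, it has 2 components: {1}, {2, 3, 4, 5, 6, 7, 8, 9}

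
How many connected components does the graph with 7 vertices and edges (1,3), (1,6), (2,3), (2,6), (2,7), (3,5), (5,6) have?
2 (components: {1, 2, 3, 5, 6, 7}, {4})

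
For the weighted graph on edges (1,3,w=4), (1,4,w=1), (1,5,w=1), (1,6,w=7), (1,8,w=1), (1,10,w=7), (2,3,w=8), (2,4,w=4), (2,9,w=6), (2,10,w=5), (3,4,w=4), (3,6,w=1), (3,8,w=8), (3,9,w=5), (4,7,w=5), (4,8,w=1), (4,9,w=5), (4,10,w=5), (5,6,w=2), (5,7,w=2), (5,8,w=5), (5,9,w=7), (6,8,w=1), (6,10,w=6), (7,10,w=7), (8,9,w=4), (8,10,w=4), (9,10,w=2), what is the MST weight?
17 (MST edges: (1,4,w=1), (1,5,w=1), (1,8,w=1), (2,4,w=4), (3,6,w=1), (5,7,w=2), (6,8,w=1), (8,9,w=4), (9,10,w=2); sum of weights 1 + 1 + 1 + 4 + 1 + 2 + 1 + 4 + 2 = 17)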